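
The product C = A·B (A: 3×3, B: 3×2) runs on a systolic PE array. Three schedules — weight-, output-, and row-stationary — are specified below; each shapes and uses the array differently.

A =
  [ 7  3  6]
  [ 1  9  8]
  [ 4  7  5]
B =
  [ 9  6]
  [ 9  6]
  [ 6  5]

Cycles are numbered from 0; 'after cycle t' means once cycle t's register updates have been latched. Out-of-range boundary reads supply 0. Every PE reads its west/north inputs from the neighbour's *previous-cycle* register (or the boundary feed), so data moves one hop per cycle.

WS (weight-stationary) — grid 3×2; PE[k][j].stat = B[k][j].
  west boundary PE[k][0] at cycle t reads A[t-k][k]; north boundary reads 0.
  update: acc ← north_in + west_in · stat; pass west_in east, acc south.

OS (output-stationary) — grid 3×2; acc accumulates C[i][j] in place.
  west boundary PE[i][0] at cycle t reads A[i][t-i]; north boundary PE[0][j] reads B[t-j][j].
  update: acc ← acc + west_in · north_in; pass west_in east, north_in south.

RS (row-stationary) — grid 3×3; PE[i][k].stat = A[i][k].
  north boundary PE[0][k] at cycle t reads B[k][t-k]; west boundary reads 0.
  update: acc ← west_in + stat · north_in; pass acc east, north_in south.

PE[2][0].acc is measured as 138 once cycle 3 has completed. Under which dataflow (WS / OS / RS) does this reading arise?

— WS: 3×2; PE[2][0] trace:
  after 0 — PE[2][0] acc=0, pass-E 0, pass-S 0
  after 1 — PE[2][0] acc=0, pass-E 0, pass-S 0
  after 2 — PE[2][0] acc=126, pass-E 6, pass-S 126
  after 3 — PE[2][0] acc=138, pass-E 8, pass-S 138
— OS: 3×2; PE[2][0] trace:
  after 0 — PE[2][0] acc=0, pass-E 0, pass-S 0
  after 1 — PE[2][0] acc=0, pass-E 0, pass-S 0
  after 2 — PE[2][0] acc=36, pass-E 4, pass-S 9
  after 3 — PE[2][0] acc=99, pass-E 7, pass-S 9
— RS: 3×3; PE[2][0] trace:
  after 0 — PE[2][0] acc=0, pass-E 0, pass-S 0
  after 1 — PE[2][0] acc=0, pass-E 0, pass-S 0
  after 2 — PE[2][0] acc=36, pass-E 36, pass-S 9
  after 3 — PE[2][0] acc=24, pass-E 24, pass-S 6

dataflow = WS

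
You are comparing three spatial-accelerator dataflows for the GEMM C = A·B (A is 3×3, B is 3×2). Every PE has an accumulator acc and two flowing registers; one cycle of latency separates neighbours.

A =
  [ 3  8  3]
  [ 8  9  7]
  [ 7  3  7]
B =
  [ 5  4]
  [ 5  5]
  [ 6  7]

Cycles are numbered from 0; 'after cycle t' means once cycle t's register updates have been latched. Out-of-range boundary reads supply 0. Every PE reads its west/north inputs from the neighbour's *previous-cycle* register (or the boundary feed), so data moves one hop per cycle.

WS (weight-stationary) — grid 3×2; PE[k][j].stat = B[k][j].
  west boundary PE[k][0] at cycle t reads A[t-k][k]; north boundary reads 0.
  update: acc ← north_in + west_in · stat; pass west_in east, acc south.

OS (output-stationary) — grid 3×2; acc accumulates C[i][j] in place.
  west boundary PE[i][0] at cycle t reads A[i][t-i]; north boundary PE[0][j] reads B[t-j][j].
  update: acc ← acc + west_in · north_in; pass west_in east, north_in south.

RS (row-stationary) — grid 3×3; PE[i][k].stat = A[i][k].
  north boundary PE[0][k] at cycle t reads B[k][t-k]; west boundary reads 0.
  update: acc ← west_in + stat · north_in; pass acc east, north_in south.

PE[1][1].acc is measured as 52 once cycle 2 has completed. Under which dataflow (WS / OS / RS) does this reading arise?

dataflow = WS

WS (3×2 grid), PE[1][1]:
  c0 r1c1: 0 / 0 / 0
  c1 r1c1: 0 / 0 / 0
  c2 r1c1: 52 / 8 / 52
OS (3×2 grid), PE[1][1]:
  c0 r1c1: 0 / 0 / 0
  c1 r1c1: 0 / 0 / 0
  c2 r1c1: 32 / 8 / 4
RS (3×3 grid), PE[1][1]:
  c0 r1c1: 0 / 0 / 0
  c1 r1c1: 0 / 0 / 0
  c2 r1c1: 85 / 85 / 5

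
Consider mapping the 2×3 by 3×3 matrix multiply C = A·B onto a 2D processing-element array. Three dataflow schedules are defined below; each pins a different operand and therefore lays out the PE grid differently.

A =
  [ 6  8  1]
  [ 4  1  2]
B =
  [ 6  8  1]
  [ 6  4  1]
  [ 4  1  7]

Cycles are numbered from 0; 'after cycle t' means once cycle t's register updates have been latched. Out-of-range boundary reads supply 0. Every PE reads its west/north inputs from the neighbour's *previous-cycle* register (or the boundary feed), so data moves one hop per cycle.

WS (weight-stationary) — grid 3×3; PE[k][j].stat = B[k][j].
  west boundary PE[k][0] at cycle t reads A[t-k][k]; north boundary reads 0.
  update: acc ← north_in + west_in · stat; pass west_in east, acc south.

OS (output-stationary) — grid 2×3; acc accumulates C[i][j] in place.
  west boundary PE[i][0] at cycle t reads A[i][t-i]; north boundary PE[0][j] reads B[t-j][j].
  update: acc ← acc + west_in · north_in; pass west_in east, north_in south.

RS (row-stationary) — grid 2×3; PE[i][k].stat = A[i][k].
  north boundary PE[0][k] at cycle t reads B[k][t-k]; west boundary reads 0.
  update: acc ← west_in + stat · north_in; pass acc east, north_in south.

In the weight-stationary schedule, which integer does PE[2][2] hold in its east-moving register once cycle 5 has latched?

WS 3×3: PE[2][2] cycle-by-cycle (with neighbour feeds):
  t=0 PE[1][2]: acc=0 h=0 v=0
  t=0 PE[2][1]: acc=0 h=0 v=0
  t=0 PE[2][2]: acc=0 h=0 v=0
  t=1 PE[1][2]: acc=0 h=0 v=0
  t=1 PE[2][1]: acc=0 h=0 v=0
  t=1 PE[2][2]: acc=0 h=0 v=0
  t=2 PE[1][2]: acc=0 h=0 v=0
  t=2 PE[2][1]: acc=0 h=0 v=0
  t=2 PE[2][2]: acc=0 h=0 v=0
  t=3 PE[1][2]: acc=14 h=8 v=14
  t=3 PE[2][1]: acc=81 h=1 v=81
  t=3 PE[2][2]: acc=0 h=0 v=0
  t=4 PE[1][2]: acc=5 h=1 v=5
  t=4 PE[2][1]: acc=38 h=2 v=38
  t=4 PE[2][2]: acc=21 h=1 v=21
  t=5 PE[1][2]: acc=0 h=0 v=0
  t=5 PE[2][1]: acc=0 h=0 v=0
  t=5 PE[2][2]: acc=19 h=2 v=19

register = 2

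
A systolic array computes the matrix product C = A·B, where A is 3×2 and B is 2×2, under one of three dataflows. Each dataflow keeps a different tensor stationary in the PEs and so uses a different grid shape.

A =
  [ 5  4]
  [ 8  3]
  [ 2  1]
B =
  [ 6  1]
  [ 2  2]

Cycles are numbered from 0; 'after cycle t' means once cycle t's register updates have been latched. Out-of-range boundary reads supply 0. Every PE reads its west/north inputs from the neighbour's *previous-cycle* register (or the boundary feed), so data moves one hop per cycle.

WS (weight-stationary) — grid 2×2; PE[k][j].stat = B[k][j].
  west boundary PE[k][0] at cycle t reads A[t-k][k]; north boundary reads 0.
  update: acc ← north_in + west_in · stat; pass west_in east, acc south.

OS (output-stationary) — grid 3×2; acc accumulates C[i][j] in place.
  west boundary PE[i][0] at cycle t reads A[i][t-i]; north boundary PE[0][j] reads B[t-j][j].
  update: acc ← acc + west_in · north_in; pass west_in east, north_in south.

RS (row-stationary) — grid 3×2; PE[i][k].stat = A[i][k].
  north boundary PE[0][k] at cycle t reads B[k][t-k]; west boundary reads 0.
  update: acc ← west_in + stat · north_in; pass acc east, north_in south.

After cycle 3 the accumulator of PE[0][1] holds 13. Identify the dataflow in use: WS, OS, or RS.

WS [2×2] PE[0][1] across cycles:
  cycle 0: PE[0][1] → acc 0, east 0, south 0
  cycle 1: PE[0][1] → acc 5, east 5, south 5
  cycle 2: PE[0][1] → acc 8, east 8, south 8
  cycle 3: PE[0][1] → acc 2, east 2, south 2
OS [3×2] PE[0][1] across cycles:
  cycle 0: PE[0][1] → acc 0, east 0, south 0
  cycle 1: PE[0][1] → acc 5, east 5, south 1
  cycle 2: PE[0][1] → acc 13, east 4, south 2
  cycle 3: PE[0][1] → acc 13, east 0, south 0
RS [3×2] PE[0][1] across cycles:
  cycle 0: PE[0][1] → acc 0, east 0, south 0
  cycle 1: PE[0][1] → acc 38, east 38, south 2
  cycle 2: PE[0][1] → acc 13, east 13, south 2
  cycle 3: PE[0][1] → acc 0, east 0, south 0

dataflow = OS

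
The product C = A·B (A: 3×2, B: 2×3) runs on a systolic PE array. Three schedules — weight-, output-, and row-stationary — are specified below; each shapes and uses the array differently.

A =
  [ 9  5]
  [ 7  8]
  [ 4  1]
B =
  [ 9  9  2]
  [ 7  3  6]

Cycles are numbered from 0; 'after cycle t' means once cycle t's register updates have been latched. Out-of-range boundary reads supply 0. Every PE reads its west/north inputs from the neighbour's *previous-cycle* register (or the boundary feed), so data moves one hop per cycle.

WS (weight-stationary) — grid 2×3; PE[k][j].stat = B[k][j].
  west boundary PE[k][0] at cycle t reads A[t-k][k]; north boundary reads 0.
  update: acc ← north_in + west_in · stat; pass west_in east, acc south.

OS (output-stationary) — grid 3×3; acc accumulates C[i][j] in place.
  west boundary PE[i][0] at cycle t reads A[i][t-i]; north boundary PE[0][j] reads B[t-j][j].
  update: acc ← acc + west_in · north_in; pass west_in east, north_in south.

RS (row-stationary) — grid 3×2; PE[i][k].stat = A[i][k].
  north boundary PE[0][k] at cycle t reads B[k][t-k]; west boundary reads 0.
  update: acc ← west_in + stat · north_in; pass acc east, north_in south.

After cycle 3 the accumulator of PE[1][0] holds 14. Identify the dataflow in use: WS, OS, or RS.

dataflow = RS

WS (2×3 grid), PE[1][0]:
  [0] (1,0) acc=0 (h:0 v:0)
  [1] (1,0) acc=116 (h:5 v:116)
  [2] (1,0) acc=119 (h:8 v:119)
  [3] (1,0) acc=43 (h:1 v:43)
OS (3×3 grid), PE[1][0]:
  [0] (1,0) acc=0 (h:0 v:0)
  [1] (1,0) acc=63 (h:7 v:9)
  [2] (1,0) acc=119 (h:8 v:7)
  [3] (1,0) acc=119 (h:0 v:0)
RS (3×2 grid), PE[1][0]:
  [0] (1,0) acc=0 (h:0 v:0)
  [1] (1,0) acc=63 (h:63 v:9)
  [2] (1,0) acc=63 (h:63 v:9)
  [3] (1,0) acc=14 (h:14 v:2)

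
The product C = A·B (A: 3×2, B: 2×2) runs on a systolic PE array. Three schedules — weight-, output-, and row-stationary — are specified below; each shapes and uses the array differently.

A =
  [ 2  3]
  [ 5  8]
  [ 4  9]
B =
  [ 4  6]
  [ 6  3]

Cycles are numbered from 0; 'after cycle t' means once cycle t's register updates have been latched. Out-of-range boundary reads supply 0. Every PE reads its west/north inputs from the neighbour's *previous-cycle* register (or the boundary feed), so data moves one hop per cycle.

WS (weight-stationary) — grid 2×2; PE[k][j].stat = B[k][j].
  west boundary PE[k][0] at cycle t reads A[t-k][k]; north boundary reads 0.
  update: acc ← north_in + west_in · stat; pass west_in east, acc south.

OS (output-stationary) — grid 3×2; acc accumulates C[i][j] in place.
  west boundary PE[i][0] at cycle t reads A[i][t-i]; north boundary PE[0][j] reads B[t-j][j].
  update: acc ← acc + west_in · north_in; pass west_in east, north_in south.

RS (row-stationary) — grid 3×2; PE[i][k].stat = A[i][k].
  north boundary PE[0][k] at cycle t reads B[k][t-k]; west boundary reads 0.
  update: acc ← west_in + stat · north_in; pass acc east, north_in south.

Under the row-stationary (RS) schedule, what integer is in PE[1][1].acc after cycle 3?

RS on a 3×2 grid — tracing PE[1][1] and its feeders:
  cycle 0: PE[0][1] → acc 0, east 0, south 0
  cycle 0: PE[1][0] → acc 0, east 0, south 0
  cycle 0: PE[1][1] → acc 0, east 0, south 0
  cycle 1: PE[0][1] → acc 26, east 26, south 6
  cycle 1: PE[1][0] → acc 20, east 20, south 4
  cycle 1: PE[1][1] → acc 0, east 0, south 0
  cycle 2: PE[0][1] → acc 21, east 21, south 3
  cycle 2: PE[1][0] → acc 30, east 30, south 6
  cycle 2: PE[1][1] → acc 68, east 68, south 6
  cycle 3: PE[0][1] → acc 0, east 0, south 0
  cycle 3: PE[1][0] → acc 0, east 0, south 0
  cycle 3: PE[1][1] → acc 54, east 54, south 3

PE[1][1].acc = 54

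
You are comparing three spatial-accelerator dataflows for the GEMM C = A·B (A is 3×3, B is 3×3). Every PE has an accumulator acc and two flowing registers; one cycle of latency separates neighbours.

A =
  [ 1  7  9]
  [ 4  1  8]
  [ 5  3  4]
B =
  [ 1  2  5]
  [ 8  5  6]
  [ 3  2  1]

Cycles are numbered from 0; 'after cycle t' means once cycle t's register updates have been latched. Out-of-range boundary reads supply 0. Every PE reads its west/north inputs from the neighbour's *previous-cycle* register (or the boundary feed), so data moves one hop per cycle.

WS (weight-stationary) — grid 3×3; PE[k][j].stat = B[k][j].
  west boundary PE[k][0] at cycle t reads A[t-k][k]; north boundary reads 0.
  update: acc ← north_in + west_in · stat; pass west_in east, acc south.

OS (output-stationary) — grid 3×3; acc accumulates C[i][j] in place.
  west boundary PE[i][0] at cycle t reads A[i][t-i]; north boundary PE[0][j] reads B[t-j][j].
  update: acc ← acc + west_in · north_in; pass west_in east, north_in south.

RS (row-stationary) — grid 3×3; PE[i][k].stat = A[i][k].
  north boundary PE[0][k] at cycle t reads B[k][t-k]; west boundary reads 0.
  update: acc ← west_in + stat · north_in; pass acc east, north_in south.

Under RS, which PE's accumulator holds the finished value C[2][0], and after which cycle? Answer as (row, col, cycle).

Under RS, C[2][0] lands at PE[2][2]:
  c0 r2c2: 0 / 0 / 0
  c1 r2c2: 0 / 0 / 0
  c2 r2c2: 0 / 0 / 0
  c3 r2c2: 0 / 0 / 0
  c4 r2c2: 41 / 41 / 3

(row, col, cycle) = (2, 2, 4)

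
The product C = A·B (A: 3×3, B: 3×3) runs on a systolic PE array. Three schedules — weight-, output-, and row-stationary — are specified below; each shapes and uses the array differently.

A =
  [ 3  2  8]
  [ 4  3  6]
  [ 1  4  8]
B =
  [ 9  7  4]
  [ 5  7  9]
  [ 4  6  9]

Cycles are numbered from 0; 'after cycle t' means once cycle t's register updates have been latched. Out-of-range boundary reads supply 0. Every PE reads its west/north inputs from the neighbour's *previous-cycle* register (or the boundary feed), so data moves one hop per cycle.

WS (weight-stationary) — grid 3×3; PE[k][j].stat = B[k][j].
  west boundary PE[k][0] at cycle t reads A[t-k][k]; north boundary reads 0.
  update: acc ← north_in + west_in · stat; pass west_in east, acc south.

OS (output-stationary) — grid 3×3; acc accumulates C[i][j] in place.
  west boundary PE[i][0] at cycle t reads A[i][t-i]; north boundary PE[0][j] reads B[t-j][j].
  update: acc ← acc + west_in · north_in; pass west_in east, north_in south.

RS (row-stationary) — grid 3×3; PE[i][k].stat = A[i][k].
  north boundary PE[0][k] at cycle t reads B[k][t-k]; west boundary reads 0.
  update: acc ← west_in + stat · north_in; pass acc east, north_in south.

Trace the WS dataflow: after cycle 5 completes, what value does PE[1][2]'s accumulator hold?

PE[1][2].acc = 40

WS (3×3). Following PE[1][2] plus its west/north inputs:
  t=0 PE[0][2]: acc=0 h=0 v=0
  t=0 PE[1][1]: acc=0 h=0 v=0
  t=0 PE[1][2]: acc=0 h=0 v=0
  t=1 PE[0][2]: acc=0 h=0 v=0
  t=1 PE[1][1]: acc=0 h=0 v=0
  t=1 PE[1][2]: acc=0 h=0 v=0
  t=2 PE[0][2]: acc=12 h=3 v=12
  t=2 PE[1][1]: acc=35 h=2 v=35
  t=2 PE[1][2]: acc=0 h=0 v=0
  t=3 PE[0][2]: acc=16 h=4 v=16
  t=3 PE[1][1]: acc=49 h=3 v=49
  t=3 PE[1][2]: acc=30 h=2 v=30
  t=4 PE[0][2]: acc=4 h=1 v=4
  t=4 PE[1][1]: acc=35 h=4 v=35
  t=4 PE[1][2]: acc=43 h=3 v=43
  t=5 PE[0][2]: acc=0 h=0 v=0
  t=5 PE[1][1]: acc=0 h=0 v=0
  t=5 PE[1][2]: acc=40 h=4 v=40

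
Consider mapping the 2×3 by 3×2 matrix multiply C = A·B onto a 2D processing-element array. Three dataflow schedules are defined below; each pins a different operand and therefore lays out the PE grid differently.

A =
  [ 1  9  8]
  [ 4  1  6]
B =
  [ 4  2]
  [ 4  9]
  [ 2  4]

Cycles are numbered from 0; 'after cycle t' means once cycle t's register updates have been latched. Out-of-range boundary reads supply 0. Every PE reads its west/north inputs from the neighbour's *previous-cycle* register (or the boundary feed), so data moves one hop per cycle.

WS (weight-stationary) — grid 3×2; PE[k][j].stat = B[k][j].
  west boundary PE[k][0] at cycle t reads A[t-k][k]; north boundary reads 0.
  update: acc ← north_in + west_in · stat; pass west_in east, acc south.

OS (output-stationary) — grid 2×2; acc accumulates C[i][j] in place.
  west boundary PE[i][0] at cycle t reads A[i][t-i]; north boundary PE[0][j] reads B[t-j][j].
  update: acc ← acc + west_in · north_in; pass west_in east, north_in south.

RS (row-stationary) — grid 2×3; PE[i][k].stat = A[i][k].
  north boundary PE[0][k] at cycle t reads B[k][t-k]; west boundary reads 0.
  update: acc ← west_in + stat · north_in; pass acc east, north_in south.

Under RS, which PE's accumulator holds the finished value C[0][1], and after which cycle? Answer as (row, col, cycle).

(row, col, cycle) = (0, 2, 3)

Under RS, C[0][1] lands at PE[0][2]:
  cycle 0: PE[0][2] → acc 0, east 0, south 0
  cycle 1: PE[0][2] → acc 0, east 0, south 0
  cycle 2: PE[0][2] → acc 56, east 56, south 2
  cycle 3: PE[0][2] → acc 115, east 115, south 4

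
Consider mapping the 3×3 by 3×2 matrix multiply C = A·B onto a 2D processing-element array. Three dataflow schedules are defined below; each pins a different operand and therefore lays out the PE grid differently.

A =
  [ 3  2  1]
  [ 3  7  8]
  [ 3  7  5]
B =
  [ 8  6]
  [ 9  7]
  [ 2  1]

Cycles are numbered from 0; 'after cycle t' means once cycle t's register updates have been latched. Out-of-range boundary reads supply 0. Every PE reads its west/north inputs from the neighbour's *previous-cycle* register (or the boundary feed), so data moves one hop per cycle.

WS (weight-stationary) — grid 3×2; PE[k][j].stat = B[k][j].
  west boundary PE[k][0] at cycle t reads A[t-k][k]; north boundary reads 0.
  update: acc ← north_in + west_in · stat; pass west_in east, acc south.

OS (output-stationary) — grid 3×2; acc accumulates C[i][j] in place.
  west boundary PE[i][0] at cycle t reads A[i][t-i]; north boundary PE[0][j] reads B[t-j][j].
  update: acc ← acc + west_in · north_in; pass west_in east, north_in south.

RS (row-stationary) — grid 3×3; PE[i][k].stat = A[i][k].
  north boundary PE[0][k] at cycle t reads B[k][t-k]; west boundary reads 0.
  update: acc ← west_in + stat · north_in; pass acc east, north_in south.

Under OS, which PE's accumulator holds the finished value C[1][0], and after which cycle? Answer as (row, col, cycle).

(row, col, cycle) = (1, 0, 3)

OS — PE[1][0] is where C[1][0] collects:
  cycle 0: PE[1][0] → acc 0, east 0, south 0
  cycle 1: PE[1][0] → acc 24, east 3, south 8
  cycle 2: PE[1][0] → acc 87, east 7, south 9
  cycle 3: PE[1][0] → acc 103, east 8, south 2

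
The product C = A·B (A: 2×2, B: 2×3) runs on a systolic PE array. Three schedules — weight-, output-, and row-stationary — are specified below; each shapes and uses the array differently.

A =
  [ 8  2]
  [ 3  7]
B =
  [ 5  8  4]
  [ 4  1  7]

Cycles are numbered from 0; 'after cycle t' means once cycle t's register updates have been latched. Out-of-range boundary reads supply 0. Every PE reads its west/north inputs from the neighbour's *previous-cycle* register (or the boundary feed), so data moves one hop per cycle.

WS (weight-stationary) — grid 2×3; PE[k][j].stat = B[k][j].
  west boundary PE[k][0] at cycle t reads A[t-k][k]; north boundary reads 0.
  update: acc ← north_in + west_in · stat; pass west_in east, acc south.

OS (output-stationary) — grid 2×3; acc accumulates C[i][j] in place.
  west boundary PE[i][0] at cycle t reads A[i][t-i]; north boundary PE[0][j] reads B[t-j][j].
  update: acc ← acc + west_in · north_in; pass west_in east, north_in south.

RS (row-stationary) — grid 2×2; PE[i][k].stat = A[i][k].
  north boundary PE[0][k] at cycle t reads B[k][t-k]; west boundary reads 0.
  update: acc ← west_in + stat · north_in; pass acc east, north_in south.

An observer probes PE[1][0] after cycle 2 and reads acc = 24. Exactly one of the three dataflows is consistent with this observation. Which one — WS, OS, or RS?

dataflow = RS

Under WS (2×3), PE[1][0]:
  [0] (1,0) acc=0 (h:0 v:0)
  [1] (1,0) acc=48 (h:2 v:48)
  [2] (1,0) acc=43 (h:7 v:43)
Under OS (2×3), PE[1][0]:
  [0] (1,0) acc=0 (h:0 v:0)
  [1] (1,0) acc=15 (h:3 v:5)
  [2] (1,0) acc=43 (h:7 v:4)
Under RS (2×2), PE[1][0]:
  [0] (1,0) acc=0 (h:0 v:0)
  [1] (1,0) acc=15 (h:15 v:5)
  [2] (1,0) acc=24 (h:24 v:8)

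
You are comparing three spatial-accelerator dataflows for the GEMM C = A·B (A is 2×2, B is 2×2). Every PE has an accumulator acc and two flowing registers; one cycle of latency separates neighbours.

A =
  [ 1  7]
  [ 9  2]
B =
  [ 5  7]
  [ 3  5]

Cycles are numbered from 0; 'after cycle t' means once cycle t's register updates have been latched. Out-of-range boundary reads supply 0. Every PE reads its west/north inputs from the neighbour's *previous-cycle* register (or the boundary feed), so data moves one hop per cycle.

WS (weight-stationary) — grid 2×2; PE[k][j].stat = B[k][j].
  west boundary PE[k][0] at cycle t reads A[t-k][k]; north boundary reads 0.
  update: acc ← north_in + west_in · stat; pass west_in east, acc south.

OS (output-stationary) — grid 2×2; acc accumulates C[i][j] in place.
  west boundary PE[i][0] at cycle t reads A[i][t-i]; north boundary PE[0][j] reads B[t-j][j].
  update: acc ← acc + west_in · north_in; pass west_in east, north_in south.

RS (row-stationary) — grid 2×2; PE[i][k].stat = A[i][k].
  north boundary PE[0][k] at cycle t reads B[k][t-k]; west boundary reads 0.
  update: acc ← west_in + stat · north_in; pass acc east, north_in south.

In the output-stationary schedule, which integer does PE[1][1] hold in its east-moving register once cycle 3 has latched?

OS (2×2). Following PE[1][1] plus its west/north inputs:
  0: (0,1).acc=0  regs=<0,0>
  0: (1,0).acc=0  regs=<0,0>
  0: (1,1).acc=0  regs=<0,0>
  1: (0,1).acc=7  regs=<1,7>
  1: (1,0).acc=45  regs=<9,5>
  1: (1,1).acc=0  regs=<0,0>
  2: (0,1).acc=42  regs=<7,5>
  2: (1,0).acc=51  regs=<2,3>
  2: (1,1).acc=63  regs=<9,7>
  3: (0,1).acc=42  regs=<0,0>
  3: (1,0).acc=51  regs=<0,0>
  3: (1,1).acc=73  regs=<2,5>

register = 2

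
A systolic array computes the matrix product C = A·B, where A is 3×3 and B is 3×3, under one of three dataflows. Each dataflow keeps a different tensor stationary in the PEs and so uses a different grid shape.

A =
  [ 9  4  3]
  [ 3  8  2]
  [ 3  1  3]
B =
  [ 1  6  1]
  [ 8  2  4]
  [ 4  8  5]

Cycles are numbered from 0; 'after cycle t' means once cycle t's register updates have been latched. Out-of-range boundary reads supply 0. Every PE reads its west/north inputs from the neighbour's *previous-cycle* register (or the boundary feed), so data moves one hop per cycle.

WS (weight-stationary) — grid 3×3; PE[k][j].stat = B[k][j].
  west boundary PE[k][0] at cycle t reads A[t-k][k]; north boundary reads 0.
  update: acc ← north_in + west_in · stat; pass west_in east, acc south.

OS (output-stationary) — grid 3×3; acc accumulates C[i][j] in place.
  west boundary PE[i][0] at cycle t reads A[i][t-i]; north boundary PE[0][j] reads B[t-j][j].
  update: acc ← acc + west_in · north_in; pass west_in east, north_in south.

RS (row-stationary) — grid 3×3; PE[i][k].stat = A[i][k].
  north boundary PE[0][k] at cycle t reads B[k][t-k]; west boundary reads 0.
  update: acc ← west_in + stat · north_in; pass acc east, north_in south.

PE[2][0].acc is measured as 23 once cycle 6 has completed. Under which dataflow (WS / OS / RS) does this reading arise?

dataflow = OS

— WS: 3×3; PE[2][0] trace:
  t=0 PE[2][0]: acc=0 h=0 v=0
  t=1 PE[2][0]: acc=0 h=0 v=0
  t=2 PE[2][0]: acc=53 h=3 v=53
  t=3 PE[2][0]: acc=75 h=2 v=75
  t=4 PE[2][0]: acc=23 h=3 v=23
  t=5 PE[2][0]: acc=0 h=0 v=0
  t=6 PE[2][0]: acc=0 h=0 v=0
— OS: 3×3; PE[2][0] trace:
  t=0 PE[2][0]: acc=0 h=0 v=0
  t=1 PE[2][0]: acc=0 h=0 v=0
  t=2 PE[2][0]: acc=3 h=3 v=1
  t=3 PE[2][0]: acc=11 h=1 v=8
  t=4 PE[2][0]: acc=23 h=3 v=4
  t=5 PE[2][0]: acc=23 h=0 v=0
  t=6 PE[2][0]: acc=23 h=0 v=0
— RS: 3×3; PE[2][0] trace:
  t=0 PE[2][0]: acc=0 h=0 v=0
  t=1 PE[2][0]: acc=0 h=0 v=0
  t=2 PE[2][0]: acc=3 h=3 v=1
  t=3 PE[2][0]: acc=18 h=18 v=6
  t=4 PE[2][0]: acc=3 h=3 v=1
  t=5 PE[2][0]: acc=0 h=0 v=0
  t=6 PE[2][0]: acc=0 h=0 v=0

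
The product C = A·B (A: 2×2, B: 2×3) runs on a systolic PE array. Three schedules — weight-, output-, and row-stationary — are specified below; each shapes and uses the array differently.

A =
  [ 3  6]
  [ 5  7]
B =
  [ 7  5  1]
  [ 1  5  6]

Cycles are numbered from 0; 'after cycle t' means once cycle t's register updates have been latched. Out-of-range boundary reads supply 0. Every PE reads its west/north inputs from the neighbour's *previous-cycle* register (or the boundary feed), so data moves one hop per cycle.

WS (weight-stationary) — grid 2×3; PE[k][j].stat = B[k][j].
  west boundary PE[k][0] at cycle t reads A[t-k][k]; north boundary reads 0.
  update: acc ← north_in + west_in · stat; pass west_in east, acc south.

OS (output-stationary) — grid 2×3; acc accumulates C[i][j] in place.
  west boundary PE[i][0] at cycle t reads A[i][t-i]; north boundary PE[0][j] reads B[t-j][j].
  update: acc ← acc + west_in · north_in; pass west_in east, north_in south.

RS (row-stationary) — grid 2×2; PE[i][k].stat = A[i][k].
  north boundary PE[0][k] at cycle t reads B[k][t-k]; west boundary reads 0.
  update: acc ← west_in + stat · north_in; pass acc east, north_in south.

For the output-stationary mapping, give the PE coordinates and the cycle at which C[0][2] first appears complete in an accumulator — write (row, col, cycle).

OS — PE[0][2] is where C[0][2] collects:
  step 0 · PE0,2: acc=0; fwd→0 fwd↓0
  step 1 · PE0,2: acc=0; fwd→0 fwd↓0
  step 2 · PE0,2: acc=3; fwd→3 fwd↓1
  step 3 · PE0,2: acc=39; fwd→6 fwd↓6

(row, col, cycle) = (0, 2, 3)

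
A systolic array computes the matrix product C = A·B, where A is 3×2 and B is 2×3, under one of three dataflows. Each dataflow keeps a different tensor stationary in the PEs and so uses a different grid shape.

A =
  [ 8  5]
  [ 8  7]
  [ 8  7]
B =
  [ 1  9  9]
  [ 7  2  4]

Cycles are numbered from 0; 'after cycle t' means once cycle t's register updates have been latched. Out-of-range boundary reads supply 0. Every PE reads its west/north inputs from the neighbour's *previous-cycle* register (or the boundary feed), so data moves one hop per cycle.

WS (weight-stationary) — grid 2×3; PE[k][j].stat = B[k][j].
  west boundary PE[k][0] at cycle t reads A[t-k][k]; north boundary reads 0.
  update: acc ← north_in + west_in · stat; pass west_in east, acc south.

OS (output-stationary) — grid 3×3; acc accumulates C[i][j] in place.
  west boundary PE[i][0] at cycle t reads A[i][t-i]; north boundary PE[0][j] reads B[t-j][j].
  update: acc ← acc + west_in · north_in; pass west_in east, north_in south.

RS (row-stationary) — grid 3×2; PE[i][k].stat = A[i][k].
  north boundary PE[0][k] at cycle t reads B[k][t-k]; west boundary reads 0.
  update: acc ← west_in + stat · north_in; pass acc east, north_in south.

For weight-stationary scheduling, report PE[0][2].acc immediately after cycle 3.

WS 2×3: PE[0][2] cycle-by-cycle (with neighbour feeds):
  [0] (0,1) acc=0 (h:0 v:0)
  [0] (0,2) acc=0 (h:0 v:0)
  [1] (0,1) acc=72 (h:8 v:72)
  [1] (0,2) acc=0 (h:0 v:0)
  [2] (0,1) acc=72 (h:8 v:72)
  [2] (0,2) acc=72 (h:8 v:72)
  [3] (0,1) acc=72 (h:8 v:72)
  [3] (0,2) acc=72 (h:8 v:72)

PE[0][2].acc = 72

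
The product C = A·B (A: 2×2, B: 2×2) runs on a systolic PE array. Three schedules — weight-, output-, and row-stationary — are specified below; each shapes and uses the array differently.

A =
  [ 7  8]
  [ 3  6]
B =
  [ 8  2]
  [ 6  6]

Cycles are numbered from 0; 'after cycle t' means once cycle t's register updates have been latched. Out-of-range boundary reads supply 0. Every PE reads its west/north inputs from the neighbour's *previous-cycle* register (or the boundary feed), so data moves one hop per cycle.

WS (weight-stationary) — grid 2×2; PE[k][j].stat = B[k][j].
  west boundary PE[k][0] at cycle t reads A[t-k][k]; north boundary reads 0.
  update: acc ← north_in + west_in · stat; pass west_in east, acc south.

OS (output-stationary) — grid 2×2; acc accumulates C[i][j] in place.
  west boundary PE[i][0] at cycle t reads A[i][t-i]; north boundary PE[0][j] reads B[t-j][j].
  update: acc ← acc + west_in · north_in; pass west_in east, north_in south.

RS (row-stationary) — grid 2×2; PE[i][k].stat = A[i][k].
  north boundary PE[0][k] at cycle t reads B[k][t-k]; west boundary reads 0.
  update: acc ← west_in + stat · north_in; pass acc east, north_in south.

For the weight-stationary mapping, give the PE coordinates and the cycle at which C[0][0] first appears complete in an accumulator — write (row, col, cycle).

WS: C[0][0] accumulates in PE[1][0]:
  c0 r1c0: 0 / 0 / 0
  c1 r1c0: 104 / 8 / 104

(row, col, cycle) = (1, 0, 1)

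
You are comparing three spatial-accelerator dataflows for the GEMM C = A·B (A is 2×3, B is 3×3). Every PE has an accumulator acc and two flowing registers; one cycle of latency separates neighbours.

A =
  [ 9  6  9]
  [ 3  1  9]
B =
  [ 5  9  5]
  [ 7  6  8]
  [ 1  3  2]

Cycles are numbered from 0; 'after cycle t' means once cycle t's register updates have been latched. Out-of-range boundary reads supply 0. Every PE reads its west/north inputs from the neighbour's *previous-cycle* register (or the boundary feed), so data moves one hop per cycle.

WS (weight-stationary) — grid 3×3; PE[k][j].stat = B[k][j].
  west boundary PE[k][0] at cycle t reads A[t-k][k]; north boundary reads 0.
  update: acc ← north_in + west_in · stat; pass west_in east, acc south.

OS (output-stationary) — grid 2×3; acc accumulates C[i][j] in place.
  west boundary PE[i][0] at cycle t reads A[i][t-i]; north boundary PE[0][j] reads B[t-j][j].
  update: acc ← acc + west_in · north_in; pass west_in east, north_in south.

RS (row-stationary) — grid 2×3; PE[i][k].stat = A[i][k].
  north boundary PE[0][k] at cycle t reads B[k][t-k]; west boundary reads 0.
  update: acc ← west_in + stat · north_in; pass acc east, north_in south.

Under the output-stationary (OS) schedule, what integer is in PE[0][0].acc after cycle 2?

PE[0][0].acc = 96

OS 2×3: PE[0][0] cycle-by-cycle (with neighbour feeds):
  [0] (0,0) acc=45 (h:9 v:5)
  [1] (0,0) acc=87 (h:6 v:7)
  [2] (0,0) acc=96 (h:9 v:1)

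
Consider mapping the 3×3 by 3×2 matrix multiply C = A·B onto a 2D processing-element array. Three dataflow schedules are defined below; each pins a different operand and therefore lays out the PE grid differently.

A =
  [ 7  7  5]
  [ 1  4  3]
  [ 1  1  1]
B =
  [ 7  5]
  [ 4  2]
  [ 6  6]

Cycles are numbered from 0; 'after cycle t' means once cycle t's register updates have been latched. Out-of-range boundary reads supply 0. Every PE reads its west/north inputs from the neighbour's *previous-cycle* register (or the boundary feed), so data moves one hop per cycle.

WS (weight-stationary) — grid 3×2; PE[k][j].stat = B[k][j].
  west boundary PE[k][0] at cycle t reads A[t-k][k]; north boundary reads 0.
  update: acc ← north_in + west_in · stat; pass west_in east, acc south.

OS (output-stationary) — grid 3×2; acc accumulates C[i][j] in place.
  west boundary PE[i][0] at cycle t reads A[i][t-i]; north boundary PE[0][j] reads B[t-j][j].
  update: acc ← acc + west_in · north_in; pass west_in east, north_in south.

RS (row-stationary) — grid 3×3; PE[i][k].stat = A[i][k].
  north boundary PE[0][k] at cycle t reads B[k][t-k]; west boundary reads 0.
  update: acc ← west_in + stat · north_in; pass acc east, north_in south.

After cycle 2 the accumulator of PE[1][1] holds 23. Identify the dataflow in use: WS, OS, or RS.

WS [3×2] PE[1][1] across cycles:
  after 0 — PE[1][1] acc=0, pass-E 0, pass-S 0
  after 1 — PE[1][1] acc=0, pass-E 0, pass-S 0
  after 2 — PE[1][1] acc=49, pass-E 7, pass-S 49
OS [3×2] PE[1][1] across cycles:
  after 0 — PE[1][1] acc=0, pass-E 0, pass-S 0
  after 1 — PE[1][1] acc=0, pass-E 0, pass-S 0
  after 2 — PE[1][1] acc=5, pass-E 1, pass-S 5
RS [3×3] PE[1][1] across cycles:
  after 0 — PE[1][1] acc=0, pass-E 0, pass-S 0
  after 1 — PE[1][1] acc=0, pass-E 0, pass-S 0
  after 2 — PE[1][1] acc=23, pass-E 23, pass-S 4

dataflow = RS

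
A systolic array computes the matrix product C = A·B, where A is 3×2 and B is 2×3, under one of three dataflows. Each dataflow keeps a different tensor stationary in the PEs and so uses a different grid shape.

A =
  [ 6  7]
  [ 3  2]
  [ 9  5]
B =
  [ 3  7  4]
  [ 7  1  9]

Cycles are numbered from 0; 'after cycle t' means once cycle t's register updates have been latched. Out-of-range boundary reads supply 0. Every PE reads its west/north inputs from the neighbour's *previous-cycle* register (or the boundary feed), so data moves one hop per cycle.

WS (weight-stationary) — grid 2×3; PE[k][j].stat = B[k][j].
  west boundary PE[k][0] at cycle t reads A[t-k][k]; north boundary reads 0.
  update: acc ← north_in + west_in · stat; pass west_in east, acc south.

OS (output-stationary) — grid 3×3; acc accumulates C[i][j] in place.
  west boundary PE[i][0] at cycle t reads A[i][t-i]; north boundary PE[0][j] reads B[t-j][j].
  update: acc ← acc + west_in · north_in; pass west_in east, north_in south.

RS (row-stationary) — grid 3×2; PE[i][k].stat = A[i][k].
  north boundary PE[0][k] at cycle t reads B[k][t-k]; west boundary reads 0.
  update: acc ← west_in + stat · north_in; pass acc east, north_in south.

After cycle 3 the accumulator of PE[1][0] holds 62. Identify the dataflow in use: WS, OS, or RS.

dataflow = WS

— WS: 2×3; PE[1][0] trace:
  step 0 · PE1,0: acc=0; fwd→0 fwd↓0
  step 1 · PE1,0: acc=67; fwd→7 fwd↓67
  step 2 · PE1,0: acc=23; fwd→2 fwd↓23
  step 3 · PE1,0: acc=62; fwd→5 fwd↓62
— OS: 3×3; PE[1][0] trace:
  step 0 · PE1,0: acc=0; fwd→0 fwd↓0
  step 1 · PE1,0: acc=9; fwd→3 fwd↓3
  step 2 · PE1,0: acc=23; fwd→2 fwd↓7
  step 3 · PE1,0: acc=23; fwd→0 fwd↓0
— RS: 3×2; PE[1][0] trace:
  step 0 · PE1,0: acc=0; fwd→0 fwd↓0
  step 1 · PE1,0: acc=9; fwd→9 fwd↓3
  step 2 · PE1,0: acc=21; fwd→21 fwd↓7
  step 3 · PE1,0: acc=12; fwd→12 fwd↓4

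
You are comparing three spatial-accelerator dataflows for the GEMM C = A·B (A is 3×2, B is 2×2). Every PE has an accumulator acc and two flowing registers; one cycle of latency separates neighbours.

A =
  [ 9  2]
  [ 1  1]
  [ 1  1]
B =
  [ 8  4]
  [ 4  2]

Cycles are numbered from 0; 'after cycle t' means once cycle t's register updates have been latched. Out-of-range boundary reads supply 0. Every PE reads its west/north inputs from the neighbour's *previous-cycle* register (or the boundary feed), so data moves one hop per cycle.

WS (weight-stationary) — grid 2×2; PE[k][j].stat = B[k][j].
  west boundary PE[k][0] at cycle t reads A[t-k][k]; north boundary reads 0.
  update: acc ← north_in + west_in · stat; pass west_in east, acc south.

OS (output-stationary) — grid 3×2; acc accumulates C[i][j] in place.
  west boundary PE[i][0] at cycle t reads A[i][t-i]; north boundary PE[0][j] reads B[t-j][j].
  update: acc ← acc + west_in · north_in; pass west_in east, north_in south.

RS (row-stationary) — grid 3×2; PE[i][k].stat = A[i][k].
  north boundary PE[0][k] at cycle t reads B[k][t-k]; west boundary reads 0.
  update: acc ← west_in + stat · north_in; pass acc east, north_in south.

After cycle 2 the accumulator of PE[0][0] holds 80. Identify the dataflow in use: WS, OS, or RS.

Under WS (2×2), PE[0][0]:
  t=0 PE[0][0]: acc=72 h=9 v=72
  t=1 PE[0][0]: acc=8 h=1 v=8
  t=2 PE[0][0]: acc=8 h=1 v=8
Under OS (3×2), PE[0][0]:
  t=0 PE[0][0]: acc=72 h=9 v=8
  t=1 PE[0][0]: acc=80 h=2 v=4
  t=2 PE[0][0]: acc=80 h=0 v=0
Under RS (3×2), PE[0][0]:
  t=0 PE[0][0]: acc=72 h=72 v=8
  t=1 PE[0][0]: acc=36 h=36 v=4
  t=2 PE[0][0]: acc=0 h=0 v=0

dataflow = OS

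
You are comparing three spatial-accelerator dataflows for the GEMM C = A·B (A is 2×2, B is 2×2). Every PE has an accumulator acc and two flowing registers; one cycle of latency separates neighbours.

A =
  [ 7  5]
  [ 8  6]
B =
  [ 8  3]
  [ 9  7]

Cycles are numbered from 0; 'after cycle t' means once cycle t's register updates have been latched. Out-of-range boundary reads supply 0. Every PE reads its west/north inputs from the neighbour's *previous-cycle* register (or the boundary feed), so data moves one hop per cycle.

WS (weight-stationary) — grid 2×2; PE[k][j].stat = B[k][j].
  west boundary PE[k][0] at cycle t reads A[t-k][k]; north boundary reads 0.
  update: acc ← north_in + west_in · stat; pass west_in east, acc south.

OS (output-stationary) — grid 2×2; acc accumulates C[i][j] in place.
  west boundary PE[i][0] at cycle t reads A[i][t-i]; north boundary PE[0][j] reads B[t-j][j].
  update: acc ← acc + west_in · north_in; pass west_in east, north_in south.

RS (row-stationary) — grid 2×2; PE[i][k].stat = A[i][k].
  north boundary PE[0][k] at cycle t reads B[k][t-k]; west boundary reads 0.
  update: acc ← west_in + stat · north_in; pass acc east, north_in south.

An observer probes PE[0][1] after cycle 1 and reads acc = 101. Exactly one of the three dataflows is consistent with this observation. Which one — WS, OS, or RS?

— WS: 2×2; PE[0][1] trace:
  0: (0,1).acc=0  regs=<0,0>
  1: (0,1).acc=21  regs=<7,21>
— OS: 2×2; PE[0][1] trace:
  0: (0,1).acc=0  regs=<0,0>
  1: (0,1).acc=21  regs=<7,3>
— RS: 2×2; PE[0][1] trace:
  0: (0,1).acc=0  regs=<0,0>
  1: (0,1).acc=101  regs=<101,9>

dataflow = RS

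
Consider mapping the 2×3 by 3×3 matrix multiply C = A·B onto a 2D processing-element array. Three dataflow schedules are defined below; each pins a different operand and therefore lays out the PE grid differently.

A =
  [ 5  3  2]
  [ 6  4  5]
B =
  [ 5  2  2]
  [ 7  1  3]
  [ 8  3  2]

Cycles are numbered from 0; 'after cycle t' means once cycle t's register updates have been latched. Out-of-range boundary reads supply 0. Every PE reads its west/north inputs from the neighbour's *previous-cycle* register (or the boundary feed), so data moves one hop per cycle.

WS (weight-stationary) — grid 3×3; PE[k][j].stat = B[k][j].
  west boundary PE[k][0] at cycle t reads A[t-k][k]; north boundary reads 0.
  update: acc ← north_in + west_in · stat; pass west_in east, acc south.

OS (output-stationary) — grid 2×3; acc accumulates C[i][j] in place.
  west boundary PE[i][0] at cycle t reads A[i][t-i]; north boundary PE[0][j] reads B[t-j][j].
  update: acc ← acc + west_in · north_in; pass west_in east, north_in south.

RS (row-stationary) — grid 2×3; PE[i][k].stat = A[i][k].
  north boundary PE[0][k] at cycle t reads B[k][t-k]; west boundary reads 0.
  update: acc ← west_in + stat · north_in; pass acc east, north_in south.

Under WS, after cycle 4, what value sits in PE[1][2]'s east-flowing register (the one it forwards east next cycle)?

WS on a 3×3 grid — tracing PE[1][2] and its feeders:
  @0  [0,2]  acc 0  |  →0  ↓0
  @0  [1,1]  acc 0  |  →0  ↓0
  @0  [1,2]  acc 0  |  →0  ↓0
  @1  [0,2]  acc 0  |  →0  ↓0
  @1  [1,1]  acc 0  |  →0  ↓0
  @1  [1,2]  acc 0  |  →0  ↓0
  @2  [0,2]  acc 10  |  →5  ↓10
  @2  [1,1]  acc 13  |  →3  ↓13
  @2  [1,2]  acc 0  |  →0  ↓0
  @3  [0,2]  acc 12  |  →6  ↓12
  @3  [1,1]  acc 16  |  →4  ↓16
  @3  [1,2]  acc 19  |  →3  ↓19
  @4  [0,2]  acc 0  |  →0  ↓0
  @4  [1,1]  acc 0  |  →0  ↓0
  @4  [1,2]  acc 24  |  →4  ↓24

register = 4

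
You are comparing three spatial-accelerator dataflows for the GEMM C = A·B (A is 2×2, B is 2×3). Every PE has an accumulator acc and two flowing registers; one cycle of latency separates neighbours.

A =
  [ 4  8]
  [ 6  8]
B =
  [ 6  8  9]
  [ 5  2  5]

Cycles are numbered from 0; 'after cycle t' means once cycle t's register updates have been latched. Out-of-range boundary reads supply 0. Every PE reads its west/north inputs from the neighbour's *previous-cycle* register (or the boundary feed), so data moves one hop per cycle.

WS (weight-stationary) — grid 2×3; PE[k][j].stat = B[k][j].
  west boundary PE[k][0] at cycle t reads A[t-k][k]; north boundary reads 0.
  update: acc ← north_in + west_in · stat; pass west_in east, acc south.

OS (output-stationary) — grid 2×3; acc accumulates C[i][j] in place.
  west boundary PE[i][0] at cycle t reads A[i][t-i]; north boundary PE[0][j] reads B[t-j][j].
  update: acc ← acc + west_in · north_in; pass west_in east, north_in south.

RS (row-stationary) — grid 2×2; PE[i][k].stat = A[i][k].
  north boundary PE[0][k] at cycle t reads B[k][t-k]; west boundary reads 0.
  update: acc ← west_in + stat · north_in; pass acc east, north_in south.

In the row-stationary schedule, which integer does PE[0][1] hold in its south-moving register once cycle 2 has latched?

RS (2×2). Following PE[0][1] plus its west/north inputs:
  step 0 · PE0,0: acc=24; fwd→24 fwd↓6
  step 0 · PE0,1: acc=0; fwd→0 fwd↓0
  step 1 · PE0,0: acc=32; fwd→32 fwd↓8
  step 1 · PE0,1: acc=64; fwd→64 fwd↓5
  step 2 · PE0,0: acc=36; fwd→36 fwd↓9
  step 2 · PE0,1: acc=48; fwd→48 fwd↓2

register = 2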